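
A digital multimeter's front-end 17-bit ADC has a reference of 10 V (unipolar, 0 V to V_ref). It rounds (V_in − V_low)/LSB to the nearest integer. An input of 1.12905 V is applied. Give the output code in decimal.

With 131072 levels over 10 V, one step is 76.29 µV.
(1.12905 − 0) / 7.62939e-05 = 14798.684 LSBs.
round(14798.684) = 14799.

code 14799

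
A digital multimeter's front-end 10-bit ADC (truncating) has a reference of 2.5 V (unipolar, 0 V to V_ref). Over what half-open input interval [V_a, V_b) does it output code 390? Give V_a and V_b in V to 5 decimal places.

LSB = 2.5/2^10 = 2.441 mV.
V_a = V_low + 390·LSB = 0.952148 V; V_b = V_low + 391·LSB = 0.95459 V.

[0.95215 V, 0.95459 V)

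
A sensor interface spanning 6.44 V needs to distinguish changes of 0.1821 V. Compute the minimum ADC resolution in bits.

6 bits

Number of steps required ≥ 6.44 V / 0.1821 V = 35.37.
Need 2^N ≥ 35.37; 2^5 = 32, 2^6 = 64.
Minimum N = 6.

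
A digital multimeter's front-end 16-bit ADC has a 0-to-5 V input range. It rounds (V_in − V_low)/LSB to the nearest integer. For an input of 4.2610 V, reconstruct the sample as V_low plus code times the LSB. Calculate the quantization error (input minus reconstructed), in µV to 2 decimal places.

-16.85 µV

One LSB is 5 V / 65536 = 76.29 µV.
(4.2610 − 0)/7.62939e-05 = 55849.7792; round gives code 55850.
V_rec = 0 + 55850·7.62939e-05 = 4.2610168 V.
Error = 4.2610 − 4.2610168 = -1.68457e-05 V = -16.85 µV.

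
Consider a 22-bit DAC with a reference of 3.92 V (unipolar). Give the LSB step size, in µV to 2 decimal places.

Full-scale span = 3.92 V.
LSB = 3.92 / 2^22 = 3.92 / 4194304 = 9.34601e-07 V = 0.93 µV.

0.93 µV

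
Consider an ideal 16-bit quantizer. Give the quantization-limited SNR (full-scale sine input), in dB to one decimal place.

98.1 dB

SNR ≈ 6.02·N + 1.76 dB = 6.02·16 + 1.76 = 98.08 dB.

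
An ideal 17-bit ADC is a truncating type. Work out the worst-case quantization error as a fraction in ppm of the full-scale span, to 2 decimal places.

7.63 ppm

Truncating → worst-case error = 1 LSB = V_FS/2^17, so 1e+06/131072 = 7.62939 ppm of full scale.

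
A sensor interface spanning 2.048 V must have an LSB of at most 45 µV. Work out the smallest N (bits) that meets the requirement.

Number of steps required ≥ 2.048 V / 45 µV = 45511.11.
Need 2^N ≥ 45511.11; 2^15 = 32768, 2^16 = 65536.
Minimum N = 16.

16 bits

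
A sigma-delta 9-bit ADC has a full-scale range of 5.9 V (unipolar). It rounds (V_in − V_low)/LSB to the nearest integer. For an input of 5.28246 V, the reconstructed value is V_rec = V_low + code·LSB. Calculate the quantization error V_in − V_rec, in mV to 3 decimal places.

4.726 mV

LSB = 5.9/2^9 = 11.523 mV.
(V_in − V_low)/LSB = (5.28246 − 0)/0.0115234 = 458.4101 → code 458 (round).
Code 458 maps back to 0 + 458×0.0115234 V = 5.2777344 V.
Error = 5.28246 − 5.2777344 = 0.00472562 V = 4.726 mV.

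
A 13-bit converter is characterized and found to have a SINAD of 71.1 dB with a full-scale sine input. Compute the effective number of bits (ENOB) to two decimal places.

11.52 bits

ENOB = (SINAD − 1.76) / 6.02 = (71.1 − 1.76)/6.02 = 11.518.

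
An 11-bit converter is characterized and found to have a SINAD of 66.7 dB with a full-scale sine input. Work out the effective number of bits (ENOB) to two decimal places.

ENOB = (SINAD − 1.76) / 6.02 = (66.7 − 1.76)/6.02 = 10.787.

10.79 bits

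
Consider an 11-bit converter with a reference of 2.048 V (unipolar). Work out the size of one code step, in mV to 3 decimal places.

1.000 mV

Full-scale span = 2.048 V.
LSB = 2.048 / 2^11 = 2.048 / 2048 = 0.001 V = 1.000 mV.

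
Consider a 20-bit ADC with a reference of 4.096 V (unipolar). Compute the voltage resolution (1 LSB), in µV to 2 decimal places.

3.91 µV

Full-scale span = 4.096 V.
LSB = 4.096 / 2^20 = 4.096 / 1048576 = 3.90625e-06 V = 3.91 µV.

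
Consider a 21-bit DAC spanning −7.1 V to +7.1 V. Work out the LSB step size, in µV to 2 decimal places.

Full-scale span = 14.2 V.
LSB = 14.2 / 2^21 = 14.2 / 2097152 = 6.77109e-06 V = 6.77 µV.

6.77 µV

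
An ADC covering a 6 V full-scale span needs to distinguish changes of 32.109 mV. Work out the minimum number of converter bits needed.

8 bits

Number of steps required ≥ 6 V / 32.109 mV = 186.86.
Need 2^N ≥ 186.86; 2^7 = 128, 2^8 = 256.
Minimum N = 8.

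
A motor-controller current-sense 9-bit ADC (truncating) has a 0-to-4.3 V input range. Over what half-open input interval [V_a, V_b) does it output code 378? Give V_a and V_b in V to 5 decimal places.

LSB = 4.3/2^9 = 8.398 mV.
V_a = V_low + 378·LSB = 3.17461 V; V_b = V_low + 379·LSB = 3.18301 V.

[3.17461 V, 3.18301 V)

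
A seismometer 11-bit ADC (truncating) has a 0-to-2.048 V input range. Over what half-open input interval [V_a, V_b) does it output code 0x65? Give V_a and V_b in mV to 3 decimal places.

[101.000 mV, 102.000 mV)

LSB = 2.048/2^11 = 1.000 mV.
Code 0x65 = 101 decimal.
V_a = V_low + 101·LSB = 0.101 V; V_b = V_low + 102·LSB = 0.102 V.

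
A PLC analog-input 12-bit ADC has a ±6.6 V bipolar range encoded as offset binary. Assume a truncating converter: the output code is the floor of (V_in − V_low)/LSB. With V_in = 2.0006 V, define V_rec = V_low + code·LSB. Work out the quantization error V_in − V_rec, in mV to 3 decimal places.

Step size: 13.2 V ÷ 2^12 = 3.223 mV.
Scaled input = 2668.7922 LSBs, so code = 2668.
Code 2668 maps back to (−6.6) + 2668×0.00322266 V = 1.9980469 V.
Error = 2.0006 − 1.9980469 = 0.00255312 V = 2.553 mV.

2.553 mV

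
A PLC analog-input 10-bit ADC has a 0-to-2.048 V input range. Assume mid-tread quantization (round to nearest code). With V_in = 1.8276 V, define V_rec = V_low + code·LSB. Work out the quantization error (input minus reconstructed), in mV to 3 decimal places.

LSB = 2.048/2^10 = 2.000 mV.
(1.8276 − 0)/0.002 = 913.8000; round gives code 914.
Code 914 maps back to 0 + 914×0.002 V = 1.828 V.
V_in − V_rec = -0.0004 V = -0.400 mV.

-0.400 mV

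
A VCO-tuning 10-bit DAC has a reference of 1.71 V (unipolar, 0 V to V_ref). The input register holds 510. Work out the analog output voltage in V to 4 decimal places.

0.8517 V

LSB = 1.71 V / 2^10 = 1.670 mV.
V_out = 0 + 510 × 0.00166992 V = 0.85166 V.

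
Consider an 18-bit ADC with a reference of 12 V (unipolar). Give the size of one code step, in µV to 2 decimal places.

45.78 µV

Full-scale span = 12 V.
LSB = 12 / 2^18 = 12 / 262144 = 4.57764e-05 V = 45.78 µV.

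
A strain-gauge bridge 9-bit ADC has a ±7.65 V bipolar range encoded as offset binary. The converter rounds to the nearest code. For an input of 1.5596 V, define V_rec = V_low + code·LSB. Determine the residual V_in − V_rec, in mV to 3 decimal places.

Step size: 15.3 V ÷ 2^9 = 29.883 mV.
(1.5596 − (−7.65))/0.0298828 = 308.1905; round gives code 308.
V_rec = (−7.65) + 308·0.0298828 = 1.5539063 V.
Difference: 0.00569375 V → 5.694 mV.

5.694 mV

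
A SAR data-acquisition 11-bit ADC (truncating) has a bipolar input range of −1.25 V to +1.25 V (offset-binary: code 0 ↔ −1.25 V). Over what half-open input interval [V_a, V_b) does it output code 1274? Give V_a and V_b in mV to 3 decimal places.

LSB = 2.5/2^11 = 1.221 mV.
V_a = V_low + 1274·LSB = 0.305176 V; V_b = V_low + 1275·LSB = 0.306396 V.

[305.176 mV, 306.396 mV)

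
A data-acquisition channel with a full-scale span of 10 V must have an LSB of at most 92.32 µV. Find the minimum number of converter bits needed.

Number of steps required ≥ 10 V / 92.32 µV = 108318.89.
Need 2^N ≥ 108318.89; 2^16 = 65536, 2^17 = 131072.
Minimum N = 17.

17 bits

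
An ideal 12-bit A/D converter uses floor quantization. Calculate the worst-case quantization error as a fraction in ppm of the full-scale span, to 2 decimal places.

Truncating → worst-case error = 1 LSB = V_FS/2^12, so 1e+06/4096 = 244.141 ppm of full scale.

244.14 ppm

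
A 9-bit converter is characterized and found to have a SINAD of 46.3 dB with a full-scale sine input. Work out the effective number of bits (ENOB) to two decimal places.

ENOB = (SINAD − 1.76) / 6.02 = (46.3 − 1.76)/6.02 = 7.399.

7.40 bits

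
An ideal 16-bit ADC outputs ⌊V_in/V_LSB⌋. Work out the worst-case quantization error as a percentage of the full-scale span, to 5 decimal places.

0.00153 %

Truncating → worst-case error = 1 LSB = V_FS/2^16, so 100/65536 = 0.00152588 % of full scale.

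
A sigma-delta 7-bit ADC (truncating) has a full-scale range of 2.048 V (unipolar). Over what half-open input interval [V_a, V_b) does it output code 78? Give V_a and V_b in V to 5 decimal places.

LSB = 2.048/2^7 = 16.000 mV.
V_a = V_low + 78·LSB = 1.248 V; V_b = V_low + 79·LSB = 1.264 V.

[1.24800 V, 1.26400 V)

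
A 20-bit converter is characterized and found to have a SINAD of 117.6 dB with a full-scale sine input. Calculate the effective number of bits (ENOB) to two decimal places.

19.24 bits

ENOB = (SINAD − 1.76) / 6.02 = (117.6 − 1.76)/6.02 = 19.243.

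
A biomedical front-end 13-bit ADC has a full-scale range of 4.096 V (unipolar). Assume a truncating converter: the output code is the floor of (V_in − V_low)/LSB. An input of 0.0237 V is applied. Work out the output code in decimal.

code 47

Full-scale span = 4.096 V; LSB = 4.096/2^13 = 0.500 mV.
Input sits at 47.400 steps above V_low.
⌊·⌋(47.400) = 47.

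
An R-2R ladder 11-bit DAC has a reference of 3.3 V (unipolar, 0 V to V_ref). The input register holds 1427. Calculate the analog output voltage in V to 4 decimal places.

2.2994 V

LSB = 3.3 V / 2^11 = 1.611 mV.
V_out = 0 + 1427 × 0.00161133 V = 2.29937 V.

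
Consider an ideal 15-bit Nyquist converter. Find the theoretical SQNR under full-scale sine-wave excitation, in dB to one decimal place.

SNR ≈ 6.02·N + 1.76 dB = 6.02·15 + 1.76 = 92.06 dB.

92.1 dB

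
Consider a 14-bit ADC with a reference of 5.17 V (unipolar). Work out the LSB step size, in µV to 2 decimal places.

Full-scale span = 5.17 V.
LSB = 5.17 / 2^14 = 5.17 / 16384 = 0.000315552 V = 315.55 µV.

315.55 µV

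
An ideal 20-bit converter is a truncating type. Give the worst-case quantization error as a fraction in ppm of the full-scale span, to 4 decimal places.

0.9537 ppm

Truncating → worst-case error = 1 LSB = V_FS/2^20, so 1e+06/1048576 = 0.953674 ppm of full scale.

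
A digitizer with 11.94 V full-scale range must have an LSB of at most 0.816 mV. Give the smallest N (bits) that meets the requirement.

14 bits

Number of steps required ≥ 11.94 V / 0.816 mV = 14632.35.
Need 2^N ≥ 14632.35; 2^13 = 8192, 2^14 = 16384.
Minimum N = 14.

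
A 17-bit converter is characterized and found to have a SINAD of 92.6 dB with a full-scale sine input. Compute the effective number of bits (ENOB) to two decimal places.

ENOB = (SINAD − 1.76) / 6.02 = (92.6 − 1.76)/6.02 = 15.090.

15.09 bits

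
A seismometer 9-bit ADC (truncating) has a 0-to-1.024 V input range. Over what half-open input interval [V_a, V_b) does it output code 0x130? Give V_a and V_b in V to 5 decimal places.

[0.60800 V, 0.61000 V)

LSB = 1.024/2^9 = 2.000 mV.
Code 0x130 = 304 decimal.
V_a = V_low + 304·LSB = 0.608 V; V_b = V_low + 305·LSB = 0.61 V.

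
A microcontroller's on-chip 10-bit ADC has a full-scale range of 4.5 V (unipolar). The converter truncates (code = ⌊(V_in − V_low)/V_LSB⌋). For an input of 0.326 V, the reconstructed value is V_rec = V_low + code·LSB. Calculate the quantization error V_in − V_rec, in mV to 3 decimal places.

0.805 mV

Step size: 4.5 V ÷ 2^10 = 4.395 mV.
Scaled input = 74.1831 LSBs, so code = 74.
V_rec = 0 + 74·0.00439453 = 0.32519531 V.
Error = 0.326 − 0.32519531 = 0.000804687 V = 0.805 mV.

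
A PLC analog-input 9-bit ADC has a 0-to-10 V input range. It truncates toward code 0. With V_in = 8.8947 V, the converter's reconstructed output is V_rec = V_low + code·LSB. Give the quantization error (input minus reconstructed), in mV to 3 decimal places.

7.981 mV

One LSB is 10 V / 512 = 19.531 mV.
(V_in − V_low)/LSB = (8.8947 − 0)/0.0195312 = 455.4086 → code 455 (floor).
Code 455 maps back to 0 + 455×0.0195312 V = 8.8867188 V.
Error = 8.8947 − 8.8867188 = 0.00798125 V = 7.981 mV.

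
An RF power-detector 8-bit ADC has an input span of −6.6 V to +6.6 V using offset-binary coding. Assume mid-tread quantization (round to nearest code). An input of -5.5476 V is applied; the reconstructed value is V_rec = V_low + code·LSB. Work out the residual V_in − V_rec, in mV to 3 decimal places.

Step size: 13.2 V ÷ 2^8 = 51.562 mV.
(V_in − V_low)/LSB = (-5.5476 − (−6.6))/0.0515625 = 20.4102 → code 20 (round).
Code 20 maps back to (−6.6) + 20×0.0515625 V = -5.56875 V.
Error = -5.5476 − (−5.56875) = 0.02115 V = 21.150 mV.

21.150 mV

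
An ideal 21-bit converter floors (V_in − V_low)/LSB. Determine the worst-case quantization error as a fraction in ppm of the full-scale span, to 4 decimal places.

Truncating → worst-case error = 1 LSB = V_FS/2^21, so 1e+06/2097152 = 0.476837 ppm of full scale.

0.4768 ppm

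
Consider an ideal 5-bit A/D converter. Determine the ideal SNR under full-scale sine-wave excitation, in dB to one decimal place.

31.9 dB

SNR ≈ 6.02·N + 1.76 dB = 6.02·5 + 1.76 = 31.86 dB.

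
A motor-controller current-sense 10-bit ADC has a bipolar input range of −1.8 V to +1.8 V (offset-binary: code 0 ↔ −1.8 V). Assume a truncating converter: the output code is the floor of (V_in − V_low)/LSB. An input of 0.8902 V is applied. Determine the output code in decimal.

code 765

With 1024 levels over 3.6 V, one step is 3.516 mV.
(0.8902 − (−1.8)) / 0.00351563 = 765.212 LSBs.
So the output code is 765.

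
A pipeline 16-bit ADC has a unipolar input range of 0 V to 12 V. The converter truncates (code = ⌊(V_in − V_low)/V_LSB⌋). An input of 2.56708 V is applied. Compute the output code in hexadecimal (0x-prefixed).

code 0x36C3 (decimal 14019)

Full-scale span = 12 V; LSB = 12/2^16 = 183.11 µV.
Input sits at 14019.680 steps above V_low.
⌊·⌋(14019.680) = 14019.
In hexadecimal (0x-prefixed): 0x36C3.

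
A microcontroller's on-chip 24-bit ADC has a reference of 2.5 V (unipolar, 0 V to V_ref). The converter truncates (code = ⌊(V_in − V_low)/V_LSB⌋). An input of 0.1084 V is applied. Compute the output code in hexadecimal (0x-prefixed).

LSB = 2.5 V / 16777216 = 0.15 µV.
(0.1084 − 0) / 1.49012e-07 = 727460.086 LSBs.
Floor → code 727460.
In hexadecimal (0x-prefixed): 0xB19A4.

code 0xB19A4 (decimal 727460)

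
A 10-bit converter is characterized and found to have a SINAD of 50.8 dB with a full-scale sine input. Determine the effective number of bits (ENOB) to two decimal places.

ENOB = (SINAD − 1.76) / 6.02 = (50.8 − 1.76)/6.02 = 8.146.

8.15 bits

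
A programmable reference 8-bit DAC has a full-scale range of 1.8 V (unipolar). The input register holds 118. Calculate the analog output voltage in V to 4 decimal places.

LSB = 1.8 V / 2^8 = 7.031 mV.
V_out = 0 + 118 × 0.00703125 V = 0.829688 V.

0.8297 V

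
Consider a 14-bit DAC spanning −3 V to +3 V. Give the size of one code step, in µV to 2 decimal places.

366.21 µV

Full-scale span = 6 V.
LSB = 6 / 2^14 = 6 / 16384 = 0.000366211 V = 366.21 µV.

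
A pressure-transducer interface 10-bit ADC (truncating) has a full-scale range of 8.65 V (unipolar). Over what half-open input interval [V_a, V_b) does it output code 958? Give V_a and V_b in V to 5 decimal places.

[8.09248 V, 8.10093 V)

LSB = 8.65/2^10 = 8.447 mV.
V_a = V_low + 958·LSB = 8.09248 V; V_b = V_low + 959·LSB = 8.10093 V.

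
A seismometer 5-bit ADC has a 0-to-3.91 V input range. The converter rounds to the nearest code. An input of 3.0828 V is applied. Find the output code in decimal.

code 25

Full-scale span = 3.91 V; LSB = 3.91/2^5 = 122.188 mV.
Input sits at 25.230 steps above V_low.
Round → code 25.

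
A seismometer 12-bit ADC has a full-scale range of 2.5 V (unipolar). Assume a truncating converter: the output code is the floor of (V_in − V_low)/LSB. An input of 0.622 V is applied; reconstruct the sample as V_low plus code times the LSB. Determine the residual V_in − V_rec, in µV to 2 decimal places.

LSB = 2.5/2^12 = 0.610 mV.
(0.622 − 0)/0.000610352 = 1019.0848; ⌊·⌋ gives code 1019.
V_rec = 0 + 1019·0.000610352 = 0.62194824 V.
V_in − V_rec = 5.17578e-05 V = 51.76 µV.

51.76 µV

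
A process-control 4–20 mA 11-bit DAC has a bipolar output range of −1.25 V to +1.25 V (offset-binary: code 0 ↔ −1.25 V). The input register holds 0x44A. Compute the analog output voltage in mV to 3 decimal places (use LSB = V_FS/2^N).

LSB = 2.5 V / 2^11 = 1.221 mV.
Code 0x44A = 1098 decimal.
V_out = (−1.25) + 1098 × 0.0012207 V = 0.090332 V.
= 90.332 mV.

90.332 mV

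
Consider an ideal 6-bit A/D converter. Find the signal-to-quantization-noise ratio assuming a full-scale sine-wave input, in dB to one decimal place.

37.9 dB

SNR ≈ 6.02·N + 1.76 dB = 6.02·6 + 1.76 = 37.88 dB.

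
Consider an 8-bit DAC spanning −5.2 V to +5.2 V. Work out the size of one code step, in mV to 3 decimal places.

Full-scale span = 10.4 V.
LSB = 10.4 / 2^8 = 10.4 / 256 = 0.040625 V = 40.625 mV.

40.625 mV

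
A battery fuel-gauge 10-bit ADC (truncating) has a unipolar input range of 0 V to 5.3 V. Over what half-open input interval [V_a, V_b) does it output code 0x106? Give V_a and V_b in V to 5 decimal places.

LSB = 5.3/2^10 = 5.176 mV.
Code 0x106 = 262 decimal.
V_a = V_low + 262·LSB = 1.35605 V; V_b = V_low + 263·LSB = 1.36123 V.

[1.35605 V, 1.36123 V)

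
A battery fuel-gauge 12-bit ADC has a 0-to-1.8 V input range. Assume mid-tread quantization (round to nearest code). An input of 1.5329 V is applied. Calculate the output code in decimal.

With 4096 levels over 1.8 V, one step is 439.45 µV.
(V_in − V_low)/LSB = (1.5329 − 0) / 0.000439453 = 3488.199.
So the output code is 3488.

code 3488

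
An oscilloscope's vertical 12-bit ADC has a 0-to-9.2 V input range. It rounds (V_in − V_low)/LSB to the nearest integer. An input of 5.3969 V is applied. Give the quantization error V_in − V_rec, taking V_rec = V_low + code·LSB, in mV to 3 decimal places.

-0.463 mV

LSB = 9.2/2^12 = 2.246 mV.
(5.3969 − 0)/0.00224609 = 2402.7937; round gives code 2403.
V_rec = 0 + 2403·0.00224609 = 5.3973633 V.
Difference: -0.000463281 V → -0.463 mV.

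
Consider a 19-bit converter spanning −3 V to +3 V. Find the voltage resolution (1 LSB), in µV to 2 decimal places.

11.44 µV

Full-scale span = 6 V.
LSB = 6 / 2^19 = 6 / 524288 = 1.14441e-05 V = 11.44 µV.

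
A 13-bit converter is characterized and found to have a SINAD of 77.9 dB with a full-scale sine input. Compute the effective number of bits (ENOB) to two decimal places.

12.65 bits

ENOB = (SINAD − 1.76) / 6.02 = (77.9 − 1.76)/6.02 = 12.648.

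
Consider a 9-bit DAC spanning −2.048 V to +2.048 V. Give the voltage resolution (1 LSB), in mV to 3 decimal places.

Full-scale span = 4.096 V.
LSB = 4.096 / 2^9 = 4.096 / 512 = 0.008 V = 8.000 mV.

8.000 mV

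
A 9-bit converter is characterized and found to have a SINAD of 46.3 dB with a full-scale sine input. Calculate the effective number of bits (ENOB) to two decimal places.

ENOB = (SINAD − 1.76) / 6.02 = (46.3 − 1.76)/6.02 = 7.399.

7.40 bits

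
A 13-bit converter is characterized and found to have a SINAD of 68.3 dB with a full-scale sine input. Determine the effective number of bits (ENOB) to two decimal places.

ENOB = (SINAD − 1.76) / 6.02 = (68.3 − 1.76)/6.02 = 11.053.

11.05 bits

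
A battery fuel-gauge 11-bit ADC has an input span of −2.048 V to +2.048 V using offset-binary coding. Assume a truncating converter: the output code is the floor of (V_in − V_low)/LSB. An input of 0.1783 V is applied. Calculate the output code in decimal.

code 1113

With 2048 levels over 4.096 V, one step is 2.000 mV.
(0.1783 − (−2.048)) / 0.002 = 1113.150 LSBs.
Floor → code 1113.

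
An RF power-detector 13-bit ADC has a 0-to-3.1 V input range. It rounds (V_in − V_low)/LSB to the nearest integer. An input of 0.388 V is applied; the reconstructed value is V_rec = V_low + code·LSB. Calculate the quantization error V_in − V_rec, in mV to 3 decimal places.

0.122 mV

Step size: 3.1 V ÷ 2^13 = 378.42 µV.
(0.388 − 0)/0.000378418 = 1025.3213; round gives code 1025.
Reconstructed: 0.38787842 V.
Error = 0.388 − 0.38787842 = 0.000121582 V = 0.122 mV.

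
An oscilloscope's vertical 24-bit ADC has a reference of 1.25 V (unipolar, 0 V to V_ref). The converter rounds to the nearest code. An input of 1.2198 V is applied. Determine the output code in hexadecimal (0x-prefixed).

With 16777216 levels over 1.25 V, one step is 0.07 µV.
(1.2198 − 0) / 7.45058e-08 = 16371878.461 LSBs.
round(16371878.461) = 16371878.
In hexadecimal (0x-prefixed): 0xF9D0A6.

code 0xF9D0A6 (decimal 16371878)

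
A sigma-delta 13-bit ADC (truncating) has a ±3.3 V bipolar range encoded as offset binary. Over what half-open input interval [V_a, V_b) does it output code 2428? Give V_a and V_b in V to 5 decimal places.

LSB = 6.6/2^13 = 0.806 mV.
V_a = V_low + 2428·LSB = -1.34385 V; V_b = V_low + 2429·LSB = -1.34304 V.

[-1.34385 V, -1.34304 V)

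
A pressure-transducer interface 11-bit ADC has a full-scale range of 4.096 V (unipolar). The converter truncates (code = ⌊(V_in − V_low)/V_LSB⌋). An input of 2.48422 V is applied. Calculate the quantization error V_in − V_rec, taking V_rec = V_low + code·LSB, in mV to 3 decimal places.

0.220 mV

One LSB is 4.096 V / 2048 = 2.000 mV.
Scaled input = 1242.1100 LSBs, so code = 1242.
V_rec = 0 + 1242·0.002 = 2.484 V.
Error = 2.48422 − 2.484 = 0.00022 V = 0.220 mV.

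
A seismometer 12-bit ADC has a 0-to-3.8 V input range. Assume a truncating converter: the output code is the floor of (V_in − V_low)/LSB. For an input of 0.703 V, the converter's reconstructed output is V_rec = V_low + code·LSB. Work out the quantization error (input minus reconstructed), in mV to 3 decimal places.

0.705 mV

LSB = 3.8/2^12 = 0.928 mV.
(0.703 − 0)/0.000927734 = 757.7600; ⌊·⌋ gives code 757.
V_rec = 0 + 757·0.000927734 = 0.70229492 V.
V_in − V_rec = 0.000705078 V = 0.705 mV.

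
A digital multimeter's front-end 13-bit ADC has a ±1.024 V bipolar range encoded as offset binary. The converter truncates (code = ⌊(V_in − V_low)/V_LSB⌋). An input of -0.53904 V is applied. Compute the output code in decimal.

code 1939

With 8192 levels over 2.048 V, one step is 250.00 µV.
(-0.53904 − (−1.024)) / 0.00025 = 1939.840 LSBs.
Floor → code 1939.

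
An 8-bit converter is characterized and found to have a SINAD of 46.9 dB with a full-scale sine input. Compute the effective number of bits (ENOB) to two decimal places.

ENOB = (SINAD − 1.76) / 6.02 = (46.9 − 1.76)/6.02 = 7.498.

7.50 bits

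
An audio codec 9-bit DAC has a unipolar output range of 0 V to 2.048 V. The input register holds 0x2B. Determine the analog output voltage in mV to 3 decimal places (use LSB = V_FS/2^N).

172.000 mV

LSB = 2.048 V / 2^9 = 4.000 mV.
Code 0x2B = 43 decimal.
V_out = 0 + 43 × 0.004 V = 0.172 V.
= 172.000 mV.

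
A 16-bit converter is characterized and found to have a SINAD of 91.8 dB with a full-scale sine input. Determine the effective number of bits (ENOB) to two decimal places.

ENOB = (SINAD − 1.76) / 6.02 = (91.8 − 1.76)/6.02 = 14.957.

14.96 bits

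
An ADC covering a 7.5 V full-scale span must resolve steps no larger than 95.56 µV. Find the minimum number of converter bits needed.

17 bits

Number of steps required ≥ 7.5 V / 95.56 µV = 78484.72.
Need 2^N ≥ 78484.72; 2^16 = 65536, 2^17 = 131072.
Minimum N = 17.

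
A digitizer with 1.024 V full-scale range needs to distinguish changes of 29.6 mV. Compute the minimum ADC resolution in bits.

6 bits

Number of steps required ≥ 1.024 V / 29.6 mV = 34.59.
Need 2^N ≥ 34.59; 2^5 = 32, 2^6 = 64.
Minimum N = 6.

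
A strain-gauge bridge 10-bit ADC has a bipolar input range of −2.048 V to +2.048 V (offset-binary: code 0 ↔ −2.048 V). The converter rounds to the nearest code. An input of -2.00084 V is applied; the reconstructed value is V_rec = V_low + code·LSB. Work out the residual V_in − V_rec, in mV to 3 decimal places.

One LSB is 4.096 V / 1024 = 4.000 mV.
(-2.00084 − (−2.048))/0.004 = 11.7900; round gives code 12.
V_rec = (−2.048) + 12·0.004 = -2 V.
Difference: -0.00084 V → -0.840 mV.

-0.840 mV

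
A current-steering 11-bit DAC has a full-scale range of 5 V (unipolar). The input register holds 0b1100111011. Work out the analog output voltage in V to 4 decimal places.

2.0190 V

LSB = 5 V / 2^11 = 2.441 mV.
Code 0b1100111011 = 827 decimal.
V_out = 0 + 827 × 0.00244141 V = 2.01904 V.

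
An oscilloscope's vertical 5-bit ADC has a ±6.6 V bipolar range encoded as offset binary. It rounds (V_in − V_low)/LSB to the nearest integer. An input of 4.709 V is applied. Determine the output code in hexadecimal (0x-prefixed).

code 0x1B (decimal 27)

With 32 levels over 13.2 V, one step is 412.500 mV.
(V_in − V_low)/LSB = (4.709 − (−6.6)) / 0.4125 = 27.416.
Round → code 27.
In hexadecimal (0x-prefixed): 0x1B.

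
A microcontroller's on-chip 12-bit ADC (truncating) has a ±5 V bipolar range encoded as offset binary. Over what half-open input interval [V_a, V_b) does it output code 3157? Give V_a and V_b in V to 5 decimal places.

[2.70752 V, 2.70996 V)

LSB = 10/2^12 = 2.441 mV.
V_a = V_low + 3157·LSB = 2.70752 V; V_b = V_low + 3158·LSB = 2.70996 V.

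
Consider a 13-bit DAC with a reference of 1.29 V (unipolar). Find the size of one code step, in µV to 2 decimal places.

157.47 µV

Full-scale span = 1.29 V.
LSB = 1.29 / 2^13 = 1.29 / 8192 = 0.000157471 V = 157.47 µV.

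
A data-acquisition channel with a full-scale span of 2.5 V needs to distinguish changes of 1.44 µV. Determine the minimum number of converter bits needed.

21 bits

Number of steps required ≥ 2.5 V / 1.44 µV = 1736111.11.
Need 2^N ≥ 1736111.11; 2^20 = 1048576, 2^21 = 2097152.
Minimum N = 21.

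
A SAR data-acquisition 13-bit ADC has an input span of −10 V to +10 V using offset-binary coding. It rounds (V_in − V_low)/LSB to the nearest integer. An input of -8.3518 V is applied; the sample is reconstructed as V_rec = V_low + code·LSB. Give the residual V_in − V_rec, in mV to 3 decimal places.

One LSB is 20 V / 8192 = 2.441 mV.
Scaled input = 675.1027 LSBs, so code = 675.
Code 675 maps back to (−10) + 675×0.00244141 V = -8.3520508 V.
Difference: 0.000250781 V → 0.251 mV.

0.251 mV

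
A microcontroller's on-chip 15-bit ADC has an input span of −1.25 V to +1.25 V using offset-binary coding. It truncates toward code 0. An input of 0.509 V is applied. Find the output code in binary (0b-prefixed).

LSB = 2.5 V / 32768 = 76.29 µV.
Input sits at 23055.565 steps above V_low.
Floor → code 23055.
In binary (0b-prefixed): 0b101101000001111.

code 0b101101000001111 (decimal 23055)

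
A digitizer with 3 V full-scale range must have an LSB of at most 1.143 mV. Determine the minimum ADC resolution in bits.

Number of steps required ≥ 3 V / 1.143 mV = 2624.67.
Need 2^N ≥ 2624.67; 2^11 = 2048, 2^12 = 4096.
Minimum N = 12.

12 bits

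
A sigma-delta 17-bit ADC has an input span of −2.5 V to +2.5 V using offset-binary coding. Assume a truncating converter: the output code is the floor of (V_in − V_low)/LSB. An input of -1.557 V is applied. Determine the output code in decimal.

Full-scale span = 5 V; LSB = 5/2^17 = 38.15 µV.
(V_in − V_low)/LSB = (-1.557 − (−2.5)) / 3.8147e-05 = 24720.179.
So the output code is 24720.

code 24720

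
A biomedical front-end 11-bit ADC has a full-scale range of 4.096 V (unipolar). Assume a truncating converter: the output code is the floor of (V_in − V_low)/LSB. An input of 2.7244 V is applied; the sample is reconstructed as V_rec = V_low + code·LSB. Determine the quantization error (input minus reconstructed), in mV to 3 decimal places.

One LSB is 4.096 V / 2048 = 2.000 mV.
(2.7244 − 0)/0.002 = 1362.2000; ⌊·⌋ gives code 1362.
V_rec = 0 + 1362·0.002 = 2.724 V.
Error = 2.7244 − 2.724 = 0.0004 V = 0.400 mV.

0.400 mV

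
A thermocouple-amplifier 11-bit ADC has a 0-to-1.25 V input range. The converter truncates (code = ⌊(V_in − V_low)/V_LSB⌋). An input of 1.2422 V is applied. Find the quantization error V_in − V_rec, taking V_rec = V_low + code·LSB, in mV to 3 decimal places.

LSB = 1.25/2^11 = 0.610 mV.
Scaled input = 2035.2205 LSBs, so code = 2035.
V_rec = 0 + 2035·0.000610352 = 1.2420654 V.
V_in − V_rec = 0.00013457 V = 0.135 mV.

0.135 mV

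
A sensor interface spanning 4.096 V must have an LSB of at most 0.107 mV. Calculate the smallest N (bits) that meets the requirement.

16 bits

Number of steps required ≥ 4.096 V / 0.107 mV = 38280.37.
Need 2^N ≥ 38280.37; 2^15 = 32768, 2^16 = 65536.
Minimum N = 16.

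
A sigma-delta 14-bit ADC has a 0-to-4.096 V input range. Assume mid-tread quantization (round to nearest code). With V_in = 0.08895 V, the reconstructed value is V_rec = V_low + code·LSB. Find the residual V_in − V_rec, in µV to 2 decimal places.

LSB = 4.096/2^14 = 250.00 µV.
(V_in − V_low)/LSB = (0.08895 − 0)/0.00025 = 355.8000 → code 356 (round).
Reconstructed: 0.089 V.
V_in − V_rec = -5e-05 V = -50.00 µV.

-50.00 µV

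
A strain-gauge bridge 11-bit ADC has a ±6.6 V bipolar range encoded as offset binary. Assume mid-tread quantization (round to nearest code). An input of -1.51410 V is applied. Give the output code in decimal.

Full-scale span = 13.2 V; LSB = 13.2/2^11 = 6.445 mV.
(-1.51410 − (−6.6)) / 0.00644531 = 789.085 LSBs.
round(789.085) = 789.

code 789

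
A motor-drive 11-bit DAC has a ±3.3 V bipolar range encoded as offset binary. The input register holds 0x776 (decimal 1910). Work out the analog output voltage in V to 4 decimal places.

2.8553 V

LSB = 6.6 V / 2^11 = 3.223 mV.
Code 0x776 = 1910 decimal.
V_out = (−3.3) + 1910 × 0.00322266 V = 2.85527 V.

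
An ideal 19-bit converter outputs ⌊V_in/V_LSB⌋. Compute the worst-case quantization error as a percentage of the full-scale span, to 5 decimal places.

Truncating → worst-case error = 1 LSB = V_FS/2^19, so 100/524288 = 0.000190735 % of full scale.

0.00019 %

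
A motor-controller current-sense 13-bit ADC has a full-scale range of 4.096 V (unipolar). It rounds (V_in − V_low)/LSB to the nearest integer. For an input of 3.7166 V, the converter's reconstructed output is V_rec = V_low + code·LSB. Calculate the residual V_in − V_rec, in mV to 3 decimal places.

0.100 mV

Step size: 4.096 V ÷ 2^13 = 0.500 mV.
(V_in − V_low)/LSB = (3.7166 − 0)/0.0005 = 7433.2000 → code 7433 (round).
Code 7433 maps back to 0 + 7433×0.0005 V = 3.7165 V.
Difference: 0.0001 V → 0.100 mV.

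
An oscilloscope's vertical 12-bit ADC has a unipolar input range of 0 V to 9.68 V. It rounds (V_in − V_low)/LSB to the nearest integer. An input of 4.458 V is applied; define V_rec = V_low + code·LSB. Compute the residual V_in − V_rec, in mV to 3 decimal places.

One LSB is 9.68 V / 4096 = 2.363 mV.
Scaled input = 1886.3603 LSBs, so code = 1886.
Code 1886 maps back to 0 + 1886×0.00236328 V = 4.4571484 V.
Difference: 0.000851562 V → 0.852 mV.

0.852 mV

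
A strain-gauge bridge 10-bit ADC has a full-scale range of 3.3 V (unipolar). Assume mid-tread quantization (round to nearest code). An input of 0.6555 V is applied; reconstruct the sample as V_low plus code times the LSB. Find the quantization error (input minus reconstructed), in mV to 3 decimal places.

One LSB is 3.3 V / 1024 = 3.223 mV.
(V_in − V_low)/LSB = (0.6555 − 0)/0.00322266 = 203.4036 → code 203 (round).
V_rec = 0 + 203·0.00322266 = 0.65419922 V.
Error = 0.6555 − 0.65419922 = 0.00130078 V = 1.301 mV.

1.301 mV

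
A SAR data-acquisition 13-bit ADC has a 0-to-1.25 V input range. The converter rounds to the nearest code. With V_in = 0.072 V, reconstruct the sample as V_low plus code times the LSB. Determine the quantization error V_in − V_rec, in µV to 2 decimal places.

-21.48 µV

Step size: 1.25 V ÷ 2^13 = 152.59 µV.
Scaled input = 471.8592 LSBs, so code = 472.
Reconstructed: 0.072021484 V.
Difference: -2.14844e-05 V → -21.48 µV.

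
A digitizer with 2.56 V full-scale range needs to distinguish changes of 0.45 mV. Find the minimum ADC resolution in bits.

Number of steps required ≥ 2.56 V / 0.45 mV = 5688.89.
Need 2^N ≥ 5688.89; 2^12 = 4096, 2^13 = 8192.
Minimum N = 13.

13 bits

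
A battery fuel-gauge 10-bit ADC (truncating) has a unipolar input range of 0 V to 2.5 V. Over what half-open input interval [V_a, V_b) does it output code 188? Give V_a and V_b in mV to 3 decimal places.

LSB = 2.5/2^10 = 2.441 mV.
V_a = V_low + 188·LSB = 0.458984 V; V_b = V_low + 189·LSB = 0.461426 V.

[458.984 mV, 461.426 mV)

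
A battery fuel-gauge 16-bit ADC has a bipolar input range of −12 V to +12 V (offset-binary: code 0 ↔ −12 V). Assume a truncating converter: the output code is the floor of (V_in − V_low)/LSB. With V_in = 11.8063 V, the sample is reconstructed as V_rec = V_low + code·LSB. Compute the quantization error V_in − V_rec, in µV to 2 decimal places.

25.59 µV

LSB = 24/2^16 = 366.21 µV.
Scaled input = 65007.0699 LSBs, so code = 65007.
V_rec = (−12) + 65007·0.000366211 = 11.806274 V.
V_in − V_rec = 2.55859e-05 V = 25.59 µV.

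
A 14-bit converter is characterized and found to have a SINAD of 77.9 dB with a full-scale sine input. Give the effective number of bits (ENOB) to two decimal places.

ENOB = (SINAD − 1.76) / 6.02 = (77.9 − 1.76)/6.02 = 12.648.

12.65 bits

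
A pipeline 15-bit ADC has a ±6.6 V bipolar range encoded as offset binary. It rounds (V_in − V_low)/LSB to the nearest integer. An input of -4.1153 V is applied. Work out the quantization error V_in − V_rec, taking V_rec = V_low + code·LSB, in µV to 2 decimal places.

32.03 µV

One LSB is 13.2 V / 32768 = 402.83 µV.
(-4.1153 − (−6.6))/0.000402832 = 6168.0795; round gives code 6168.
Code 6168 maps back to (−6.6) + 6168×0.000402832 V = -4.115332 V.
Difference: 3.20313e-05 V → 32.03 µV.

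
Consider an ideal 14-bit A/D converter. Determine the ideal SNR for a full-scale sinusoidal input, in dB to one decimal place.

86.0 dB

SNR ≈ 6.02·N + 1.76 dB = 6.02·14 + 1.76 = 86.04 dB.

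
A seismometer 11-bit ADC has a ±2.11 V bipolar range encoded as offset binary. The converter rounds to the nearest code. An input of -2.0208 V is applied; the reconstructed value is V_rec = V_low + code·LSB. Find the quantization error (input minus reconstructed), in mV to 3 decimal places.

LSB = 4.22/2^11 = 2.061 mV.
(V_in − V_low)/LSB = (-2.0208 − (−2.11))/0.00206055 = 43.2895 → code 43 (round).
V_rec = (−2.11) + 43·0.00206055 = -2.0213965 V.
Error = -2.0208 − (−2.0213965) = 0.000596484 V = 0.596 mV.

0.596 mV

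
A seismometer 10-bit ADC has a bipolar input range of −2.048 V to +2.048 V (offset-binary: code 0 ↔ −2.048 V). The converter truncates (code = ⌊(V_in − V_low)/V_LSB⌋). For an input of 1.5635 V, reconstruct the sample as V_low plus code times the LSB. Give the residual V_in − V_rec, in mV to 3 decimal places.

3.500 mV

LSB = 4.096/2^10 = 4.000 mV.
(V_in − V_low)/LSB = (1.5635 − (−2.048))/0.004 = 902.8750 → code 902 (floor).
V_rec = (−2.048) + 902·0.004 = 1.56 V.
V_in − V_rec = 0.0035 V = 3.500 mV.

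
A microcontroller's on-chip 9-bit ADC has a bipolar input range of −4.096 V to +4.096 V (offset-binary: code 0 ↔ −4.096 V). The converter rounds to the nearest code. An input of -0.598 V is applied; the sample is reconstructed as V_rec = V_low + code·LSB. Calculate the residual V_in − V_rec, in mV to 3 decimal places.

-6.000 mV

One LSB is 8.192 V / 512 = 16.000 mV.
Scaled input = 218.6250 LSBs, so code = 219.
Reconstructed: -0.592 V.
V_in − V_rec = -0.006 V = -6.000 mV.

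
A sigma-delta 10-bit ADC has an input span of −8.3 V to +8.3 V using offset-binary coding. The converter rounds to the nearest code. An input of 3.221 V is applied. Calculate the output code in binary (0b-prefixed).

Full-scale span = 16.6 V; LSB = 16.6/2^10 = 16.211 mV.
(3.221 − (−8.3)) / 0.0162109 = 710.693 LSBs.
So the output code is 711.
In binary (0b-prefixed): 0b1011000111.

code 0b1011000111 (decimal 711)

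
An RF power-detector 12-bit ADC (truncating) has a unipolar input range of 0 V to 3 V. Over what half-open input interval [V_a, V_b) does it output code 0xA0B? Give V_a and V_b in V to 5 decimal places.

[1.88306 V, 1.88379 V)

LSB = 3/2^12 = 0.732 mV.
Code 0xA0B = 2571 decimal.
V_a = V_low + 2571·LSB = 1.88306 V; V_b = V_low + 2572·LSB = 1.88379 V.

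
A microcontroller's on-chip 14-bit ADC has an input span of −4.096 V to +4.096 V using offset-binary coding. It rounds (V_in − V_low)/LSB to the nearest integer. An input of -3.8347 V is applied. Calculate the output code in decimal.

Full-scale span = 8.192 V; LSB = 8.192/2^14 = 0.500 mV.
(-3.8347 − (−4.096)) / 0.0005 = 522.600 LSBs.
Round → code 523.

code 523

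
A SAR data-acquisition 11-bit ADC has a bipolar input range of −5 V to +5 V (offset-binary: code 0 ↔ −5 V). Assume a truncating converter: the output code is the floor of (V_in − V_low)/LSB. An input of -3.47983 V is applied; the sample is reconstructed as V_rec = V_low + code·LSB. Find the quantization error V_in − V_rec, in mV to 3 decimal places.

1.615 mV

Step size: 10 V ÷ 2^11 = 4.883 mV.
Scaled input = 311.3308 LSBs, so code = 311.
Reconstructed: -3.4814453 V.
Error = -3.47983 − (−3.4814453) = 0.00161531 V = 1.615 mV.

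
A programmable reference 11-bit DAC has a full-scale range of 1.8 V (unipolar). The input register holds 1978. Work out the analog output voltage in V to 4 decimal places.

LSB = 1.8 V / 2^11 = 0.879 mV.
V_out = 0 + 1978 × 0.000878906 V = 1.73848 V.

1.7385 V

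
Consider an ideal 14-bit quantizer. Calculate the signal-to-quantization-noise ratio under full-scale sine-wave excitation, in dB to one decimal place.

86.0 dB

SNR ≈ 6.02·N + 1.76 dB = 6.02·14 + 1.76 = 86.04 dB.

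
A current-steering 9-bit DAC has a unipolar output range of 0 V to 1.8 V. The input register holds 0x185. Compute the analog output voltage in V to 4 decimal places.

1.3676 V

LSB = 1.8 V / 2^9 = 3.516 mV.
Code 0x185 = 389 decimal.
V_out = 0 + 389 × 0.00351563 V = 1.36758 V.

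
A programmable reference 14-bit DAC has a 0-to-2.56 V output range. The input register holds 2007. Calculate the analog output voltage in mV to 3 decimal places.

313.594 mV

LSB = 2.56 V / 2^14 = 156.25 µV.
V_out = 0 + 2007 × 0.00015625 V = 0.313594 V.
= 313.594 mV.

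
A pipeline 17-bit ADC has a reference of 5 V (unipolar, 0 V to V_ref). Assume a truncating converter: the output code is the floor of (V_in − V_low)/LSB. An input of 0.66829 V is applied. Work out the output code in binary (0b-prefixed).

With 131072 levels over 5 V, one step is 38.15 µV.
(V_in − V_low)/LSB = (0.66829 − 0) / 3.8147e-05 = 17518.821.
So the output code is 17518.
In binary (0b-prefixed): 0b100010001101110.

code 0b100010001101110 (decimal 17518)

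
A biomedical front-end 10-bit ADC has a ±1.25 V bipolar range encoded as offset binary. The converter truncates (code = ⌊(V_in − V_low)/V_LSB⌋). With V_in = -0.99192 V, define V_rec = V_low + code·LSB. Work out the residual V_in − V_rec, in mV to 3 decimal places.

One LSB is 2.5 V / 1024 = 2.441 mV.
Scaled input = 105.7096 LSBs, so code = 105.
V_rec = (−1.25) + 105·0.00244141 = -0.99365234 V.
V_in − V_rec = 0.00173234 V = 1.732 mV.

1.732 mV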